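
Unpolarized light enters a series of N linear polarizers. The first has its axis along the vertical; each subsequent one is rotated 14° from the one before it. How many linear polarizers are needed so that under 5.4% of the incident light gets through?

First polarizer halves the unpolarized light: factor 1/2.
Each further stage multiplies by cos²(14°) = 0.9415.
After N polarizers: T = 0.5·0.9415^(N−1). Require T < 0.054 ⇒ N−1 > ln(0.054/0.5)/ln(0.9415) = 36.90, so N−1 ≥ 37 and N = 38.
Check: N=38 gives T = 0.05369 < 0.054; N=37 gives T = 0.05703.

N = 38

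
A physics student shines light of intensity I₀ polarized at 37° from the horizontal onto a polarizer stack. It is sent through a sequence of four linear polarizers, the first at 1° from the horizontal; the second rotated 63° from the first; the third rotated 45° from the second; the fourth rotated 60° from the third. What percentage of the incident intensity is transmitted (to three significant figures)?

≈ 1.69%

I₁ = I₀ cos²(1° − 37°) = I₀ cos²(36°) = 0.6545 I₀.
I₂ = I₁ cos²(63°) = 0.6545 · 0.2061 I₀ = 0.1349 I₀.
I₃ = I₂ cos²(45°) = 0.1349 · 0.5 I₀ = 0.06745 I₀.
I₄ = I₃ cos²(60°) = 0.06745 · 0.25 I₀ = 0.01686 I₀.
That is 1.686% of the incident intensity.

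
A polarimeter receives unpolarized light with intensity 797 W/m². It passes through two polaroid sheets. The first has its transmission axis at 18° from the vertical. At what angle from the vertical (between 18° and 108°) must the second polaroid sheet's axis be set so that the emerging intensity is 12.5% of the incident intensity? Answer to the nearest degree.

Unpolarized light through the first polarizer → I₁ = ½ I₀, now polarized at 18°.
Need I₂/I₀ = 0.125, so cos²(θ − 18°) = 0.125 / 0.5 = 0.25.
θ − 18° = arccos(√0.25) = 60.0°, giving θ ≈ 18 + 60.0 = 78.0°.

θ ≈ 78°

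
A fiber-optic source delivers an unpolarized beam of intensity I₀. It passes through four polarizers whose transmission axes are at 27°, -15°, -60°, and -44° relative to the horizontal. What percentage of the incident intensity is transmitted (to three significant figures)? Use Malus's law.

Unpolarized light through the first polarizer → I₁ = ½ I₀, now polarized at 27°.
I₂ = I₁ cos²(-15° − 27°) = 0.5 I₀ · cos²(42°) = 0.2761 I₀.
I₃ = I₂ cos²(-60° + 15°) = 0.2761 I₀ · cos²(45°) = 0.1381 I₀.
I₄ = I₃ cos²(-44° + 60°) = 0.1381 I₀ · cos²(16°) = 0.1276 I₀.
That is 12.76% of the incident intensity.

≈ 12.8%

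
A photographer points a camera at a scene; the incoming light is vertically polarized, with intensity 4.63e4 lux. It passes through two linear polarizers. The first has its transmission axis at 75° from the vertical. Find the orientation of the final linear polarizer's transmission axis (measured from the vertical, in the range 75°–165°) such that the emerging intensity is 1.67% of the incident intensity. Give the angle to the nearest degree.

By Malus's law, I₁ = I₀ cos²(75° − 0°) = I₀ cos²(75°) = 0.06699 I₀.
Need I₂/I₀ = 0.0167, so cos²(θ − 75°) = 0.0167 / 0.06699 = 0.2493.
θ − 75° = arccos(√0.2493) = 60.0°, giving θ ≈ 75 + 60.0 = 135.0°.

θ ≈ 135°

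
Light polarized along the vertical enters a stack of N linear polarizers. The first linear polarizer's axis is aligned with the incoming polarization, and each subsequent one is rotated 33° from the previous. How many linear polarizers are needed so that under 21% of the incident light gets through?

First polarizer is aligned with the polarization: full transmission.
Each further stage multiplies by cos²(33°) = 0.7034.
After N polarizers: T = 0.7034^(N−1). Require T < 0.21 ⇒ N−1 > ln(0.21)/ln(0.7034) = 4.44, so N−1 ≥ 5 and N = 6.
Check: N=6 gives T = 0.1722 < 0.21; N=5 gives T = 0.2448.

N = 6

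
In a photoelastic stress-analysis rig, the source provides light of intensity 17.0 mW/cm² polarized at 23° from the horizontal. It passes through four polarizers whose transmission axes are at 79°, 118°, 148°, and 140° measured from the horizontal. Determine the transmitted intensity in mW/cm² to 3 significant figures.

I ≈ 2.36 mW/cm²

I₁ = 17.0 mW/cm² · cos²(56°) = 5.316 mW/cm².
I₂ = I₁ · cos²(39°) = 5.316 · 0.604 = 3.211 mW/cm².
I₃ = I₂ · cos²(30°) = 3.211 · 0.75 = 2.408 mW/cm².
I₄ = I₃ · cos²(8°) = 2.408 · 0.9806 = 2.361 mW/cm².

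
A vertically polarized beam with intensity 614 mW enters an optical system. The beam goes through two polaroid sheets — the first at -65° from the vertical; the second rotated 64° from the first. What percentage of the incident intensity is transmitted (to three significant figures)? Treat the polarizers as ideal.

≈ 3.43%

I₁ = 614 mW · cos²(65°) = 109.7 mW.
I₂ = I₁ · cos²(64°) = 109.7 · 0.1922 = 21.07 mW.
That is 3.432% of the incident intensity.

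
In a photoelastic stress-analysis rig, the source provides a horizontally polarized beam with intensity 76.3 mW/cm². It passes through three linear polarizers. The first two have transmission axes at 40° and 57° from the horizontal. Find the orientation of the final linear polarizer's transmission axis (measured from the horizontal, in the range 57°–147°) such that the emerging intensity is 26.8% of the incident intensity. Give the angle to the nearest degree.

I₁ = I₀ cos²(40° − 0°) = I₀ cos²(40°) = 0.5868 I₀.
I₂ = I₁ cos²(57° − 40°) = 0.5868 I₀ · cos²(17°) = 0.5367 I₀.
Need I₃/I₀ = 0.268, so cos²(θ − 57°) = 0.268 / 0.5367 = 0.4994.
θ − 57° = arccos(√0.4994) = 45.0°, giving θ ≈ 57 + 45.0 = 102.0°.

θ ≈ 102°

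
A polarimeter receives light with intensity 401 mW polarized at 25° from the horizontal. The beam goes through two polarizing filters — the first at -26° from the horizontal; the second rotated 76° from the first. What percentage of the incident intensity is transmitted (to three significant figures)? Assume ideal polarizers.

By Malus's law, I₁ = 401 mW · cos²(51°) = 158.8 mW.
I₂ = I₁ · cos²(76°) = 158.8 · 0.05853 = 9.295 mW.
That is 2.318% of the incident intensity.

≈ 2.32%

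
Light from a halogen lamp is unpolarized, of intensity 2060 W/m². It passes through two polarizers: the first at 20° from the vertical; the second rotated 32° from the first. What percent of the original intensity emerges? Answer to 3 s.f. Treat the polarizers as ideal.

Unpolarized light through the first polarizer → I₁ = 2060 W/m²/2 = 1030 W/m², polarized at 20°.
I₂ = I₁ · cos²(32°) = 1030 · 0.7192 = 740.8 W/m².
That is 35.96% of the incident intensity.

≈ 36.0%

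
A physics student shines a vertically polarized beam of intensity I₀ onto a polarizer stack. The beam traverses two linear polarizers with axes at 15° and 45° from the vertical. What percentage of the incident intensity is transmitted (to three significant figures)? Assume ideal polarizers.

I₁ = I₀ cos²(15° − 0°) = I₀ cos²(15°) = 0.933 I₀.
I₂ = I₁ cos²(45° − 15°) = 0.933 I₀ · cos²(30°) = 0.6998 I₀.
That is 69.98% of the incident intensity.

≈ 70.0%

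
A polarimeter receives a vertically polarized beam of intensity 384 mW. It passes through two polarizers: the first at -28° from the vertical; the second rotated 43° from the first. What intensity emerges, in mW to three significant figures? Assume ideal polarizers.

I ≈ 160 mW

By Malus's law, I₁ = 384 mW · cos²(28°) = 299.4 mW.
I₂ = I₁ · cos²(43°) = 299.4 · 0.5349 = 160.1 mW.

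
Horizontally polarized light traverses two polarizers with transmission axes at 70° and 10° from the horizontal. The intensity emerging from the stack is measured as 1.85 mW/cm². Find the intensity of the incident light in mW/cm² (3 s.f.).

I₁ = I₀ cos²(70° − 0°) = I₀ cos²(70°) = 0.117 I₀.
I₂ = I₁ cos²(10° − 70°) = 0.117 I₀ · cos²(60°) = 0.02924 I₀.
So 1.85 mW/cm² = 0.02924 I₀, giving I₀ = 1.85/0.02924 = 63.26 mW/cm².

I₀ ≈ 63.3 mW/cm²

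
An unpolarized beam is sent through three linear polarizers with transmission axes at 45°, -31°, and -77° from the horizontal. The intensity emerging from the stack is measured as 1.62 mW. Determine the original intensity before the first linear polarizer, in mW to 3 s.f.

Unpolarized light through the first polarizer → I₁ = ½ I₀, now polarized at 45°.
I₂ = I₁ cos²(-31° − 45°) = 0.5 I₀ · cos²(76°) = 0.02926 I₀.
I₃ = I₂ cos²(-77° + 31°) = 0.02926 I₀ · cos²(46°) = 0.01412 I₀.
So 1.62 mW = 0.01412 I₀, giving I₀ = 1.62/0.01412 = 114.7 mW.

I₀ ≈ 115 mW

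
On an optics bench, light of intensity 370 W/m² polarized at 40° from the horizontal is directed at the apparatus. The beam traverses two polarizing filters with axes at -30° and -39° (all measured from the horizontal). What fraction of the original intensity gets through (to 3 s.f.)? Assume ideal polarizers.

I/I₀ ≈ 0.114

I₁ = 370 W/m² · cos²(70°) = 43.28 W/m².
I₂ = I₁ · cos²(9°) = 43.28 · 0.9755 = 42.22 W/m².
Transmitted fraction = 0.1141.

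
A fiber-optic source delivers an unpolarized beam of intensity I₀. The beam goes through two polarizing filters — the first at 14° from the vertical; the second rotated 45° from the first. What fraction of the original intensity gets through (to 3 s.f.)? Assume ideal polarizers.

Unpolarized light through the first polarizer → I₁ = ½ I₀, now polarized at 14°.
I₂ = I₁ cos²(45°) = 0.5 · 0.5 I₀ = 0.25 I₀.
Transmitted fraction = 0.25.

≈ 0.250 I₀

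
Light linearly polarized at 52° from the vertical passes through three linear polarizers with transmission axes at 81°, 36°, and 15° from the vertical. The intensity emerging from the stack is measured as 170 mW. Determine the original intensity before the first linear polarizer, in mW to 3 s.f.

I₁ = I₀ cos²(81° − 52°) = I₀ cos²(29°) = 0.765 I₀.
I₂ = I₁ cos²(36° − 81°) = 0.765 I₀ · cos²(45°) = 0.3825 I₀.
I₃ = I₂ cos²(15° − 36°) = 0.3825 I₀ · cos²(21°) = 0.3334 I₀.
So 170 mW = 0.3334 I₀, giving I₀ = 170/0.3334 = 510 mW.

I₀ ≈ 510 mW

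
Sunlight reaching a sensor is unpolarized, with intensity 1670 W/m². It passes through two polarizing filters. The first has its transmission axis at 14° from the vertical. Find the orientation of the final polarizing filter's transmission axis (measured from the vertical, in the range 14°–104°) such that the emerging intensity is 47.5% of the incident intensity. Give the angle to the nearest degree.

θ ≈ 27°

Unpolarized light through the first polarizer → I₁ = ½ I₀, now polarized at 14°.
Need I₂/I₀ = 0.475, so cos²(θ − 14°) = 0.475 / 0.5 = 0.95.
θ − 14° = arccos(√0.95) = 12.9°, giving θ ≈ 14 + 12.9 = 26.9°.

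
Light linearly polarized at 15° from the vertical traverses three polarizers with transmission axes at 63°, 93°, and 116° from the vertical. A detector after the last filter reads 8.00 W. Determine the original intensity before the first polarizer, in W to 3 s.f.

I₀ ≈ 28.1 W

By Malus's law, I₁ = I₀ cos²(63° − 15°) = I₀ cos²(48°) = 0.4477 I₀.
I₂ = I₁ cos²(93° − 63°) = 0.4477 I₀ · cos²(30°) = 0.3358 I₀.
I₃ = I₂ cos²(116° − 93°) = 0.3358 I₀ · cos²(23°) = 0.2845 I₀.
So 8.00 W = 0.2845 I₀, giving I₀ = 8.00/0.2845 = 28.12 W.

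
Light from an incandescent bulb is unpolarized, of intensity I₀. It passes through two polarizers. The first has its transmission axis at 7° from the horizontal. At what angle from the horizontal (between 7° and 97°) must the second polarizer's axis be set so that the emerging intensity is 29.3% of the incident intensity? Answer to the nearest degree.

Unpolarized light through the first polarizer → I₁ = ½ I₀, now polarized at 7°.
Need I₂/I₀ = 0.293, so cos²(θ − 7°) = 0.293 / 0.5 = 0.586.
θ − 7° = arccos(√0.586) = 40.0°, giving θ ≈ 7 + 40.0 = 47.0°.

θ ≈ 47°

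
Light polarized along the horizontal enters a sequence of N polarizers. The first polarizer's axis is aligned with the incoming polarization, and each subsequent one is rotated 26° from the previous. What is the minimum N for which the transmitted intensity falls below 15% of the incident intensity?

First polarizer is aligned with the polarization: full transmission.
Each further stage multiplies by cos²(26°) = 0.8078.
After N polarizers: T = 0.8078^(N−1). Require T < 0.15 ⇒ N−1 > ln(0.15)/ln(0.8078) = 8.89, so N−1 ≥ 9 and N = 10.
Check: N=10 gives T = 0.1465 < 0.15; N=9 gives T = 0.1814.

N = 10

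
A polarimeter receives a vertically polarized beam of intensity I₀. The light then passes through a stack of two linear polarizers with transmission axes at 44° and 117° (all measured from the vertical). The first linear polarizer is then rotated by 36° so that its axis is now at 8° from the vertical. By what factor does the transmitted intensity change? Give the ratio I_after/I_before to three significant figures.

Before rotation:
I₁ = I₀ cos²(44° − 0°) = I₀ cos²(44°) = 0.5174 I₀.
I₂ = I₁ cos²(117° − 44°) = 0.5174 I₀ · cos²(73°) = 0.04423 I₀.
After rotation:
I₁ = I₀ cos²(8° − 0°) = I₀ cos²(8°) = 0.9806 I₀.
Angle between axes 1 and 2: 71°. I₂ = 0.9806 I₀ · cos²(71°) = 0.1039 I₀.
Ratio = 0.1039 / 0.04423 = 2.35.

I_new/I_old ≈ 2.35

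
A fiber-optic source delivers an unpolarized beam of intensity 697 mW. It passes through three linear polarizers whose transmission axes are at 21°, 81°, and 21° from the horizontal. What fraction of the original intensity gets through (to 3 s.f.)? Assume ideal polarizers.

I/I₀ ≈ 0.0313

Unpolarized light through the first polarizer → I₁ = 697 mW/2 = 348.5 mW, polarized at 21°.
I₂ = I₁ · cos²(60°) = 348.5 · 0.25 = 87.13 mW.
I₃ = I₂ · cos²(60°) = 87.13 · 0.25 = 21.78 mW.
Transmitted fraction = 0.03125.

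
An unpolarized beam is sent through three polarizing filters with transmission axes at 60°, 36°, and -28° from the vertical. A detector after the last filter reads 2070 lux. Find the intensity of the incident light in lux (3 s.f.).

I₀ ≈ 2.58e4 lux

Unpolarized light through the first polarizer → I₁ = ½ I₀, now polarized at 60°.
I₂ = I₁ cos²(36° − 60°) = 0.5 I₀ · cos²(24°) = 0.4173 I₀.
I₃ = I₂ cos²(-28° − 36°) = 0.4173 I₀ · cos²(64°) = 0.08019 I₀.
So 2070 lux = 0.08019 I₀, giving I₀ = 2070/0.08019 = 2.581e+04 lux.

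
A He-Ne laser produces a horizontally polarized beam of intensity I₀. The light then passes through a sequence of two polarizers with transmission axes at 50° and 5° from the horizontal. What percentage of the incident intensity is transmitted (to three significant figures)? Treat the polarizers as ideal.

≈ 20.7%

By Malus's law, I₁ = I₀ cos²(50° − 0°) = I₀ cos²(50°) = 0.4132 I₀.
I₂ = I₁ cos²(5° − 50°) = 0.4132 I₀ · cos²(45°) = 0.2066 I₀.
That is 20.66% of the incident intensity.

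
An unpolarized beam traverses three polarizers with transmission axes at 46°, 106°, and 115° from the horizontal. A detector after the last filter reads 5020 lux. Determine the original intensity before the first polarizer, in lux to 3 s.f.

I₀ ≈ 4.12e4 lux

Unpolarized light through the first polarizer → I₁ = ½ I₀, now polarized at 46°.
I₂ = I₁ cos²(106° − 46°) = 0.5 I₀ · cos²(60°) = 0.125 I₀.
I₃ = I₂ cos²(115° − 106°) = 0.125 I₀ · cos²(9°) = 0.1219 I₀.
So 5020 lux = 0.1219 I₀, giving I₀ = 5020/0.1219 = 4.117e+04 lux.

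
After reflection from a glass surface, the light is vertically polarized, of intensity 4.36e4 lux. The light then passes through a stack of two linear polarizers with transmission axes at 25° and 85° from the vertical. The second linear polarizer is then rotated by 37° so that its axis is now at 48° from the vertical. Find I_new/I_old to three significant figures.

I_new/I_old ≈ 3.39

Before rotation:
By Malus's law, I₁ = I₀ cos²(25° − 0°) = I₀ cos²(25°) = 0.8214 I₀.
I₂ = I₁ cos²(85° − 25°) = 0.8214 I₀ · cos²(60°) = 0.2053 I₀.
After rotation:
I₁ = I₀ cos²(25° − 0°) = I₀ cos²(25°) = 0.8214 I₀.
I₂ = I₁ cos²(48° − 25°) = 0.8214 I₀ · cos²(23°) = 0.696 I₀.
Ratio = 0.696 / 0.2053 = 3.389.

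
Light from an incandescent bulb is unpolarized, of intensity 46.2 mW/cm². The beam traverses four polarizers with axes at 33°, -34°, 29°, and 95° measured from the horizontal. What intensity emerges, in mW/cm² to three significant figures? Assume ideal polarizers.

I ≈ 0.120 mW/cm²

Unpolarized light through the first polarizer → I₁ = 46.2 mW/cm²/2 = 23.1 mW/cm², polarized at 33°.
I₂ = I₁ · cos²(67°) = 23.1 · 0.1527 = 3.527 mW/cm².
I₃ = I₂ · cos²(63°) = 3.527 · 0.2061 = 0.7269 mW/cm².
I₄ = I₃ · cos²(66°) = 0.7269 · 0.1654 = 0.1203 mW/cm².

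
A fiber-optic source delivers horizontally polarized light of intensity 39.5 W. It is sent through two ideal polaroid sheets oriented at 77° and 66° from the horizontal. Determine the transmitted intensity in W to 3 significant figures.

I ≈ 1.93 W

I₁ = 39.5 W · cos²(77°) = 1.999 W.
I₂ = I₁ · cos²(11°) = 1.999 · 0.9636 = 1.926 W.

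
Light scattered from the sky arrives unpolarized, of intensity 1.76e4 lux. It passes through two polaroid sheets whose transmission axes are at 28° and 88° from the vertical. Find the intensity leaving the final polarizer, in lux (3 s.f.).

Unpolarized light through the first polarizer → I₁ = 1.76e4 lux/2 = 8800 lux, polarized at 28°.
I₂ = I₁ · cos²(60°) = 8800 · 0.25 = 2200 lux.

I ≈ 2200 lux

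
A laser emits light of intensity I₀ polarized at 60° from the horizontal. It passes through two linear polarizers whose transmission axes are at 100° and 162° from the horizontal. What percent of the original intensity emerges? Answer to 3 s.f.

≈ 12.9%

I₁ = I₀ cos²(100° − 60°) = I₀ cos²(40°) = 0.5868 I₀.
I₂ = I₁ cos²(162° − 100°) = 0.5868 I₀ · cos²(62°) = 0.1293 I₀.
That is 12.93% of the incident intensity.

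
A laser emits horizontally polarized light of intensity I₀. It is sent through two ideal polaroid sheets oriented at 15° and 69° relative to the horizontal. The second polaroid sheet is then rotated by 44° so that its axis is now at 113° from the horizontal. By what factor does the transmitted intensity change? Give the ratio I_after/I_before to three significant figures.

Before rotation:
I₁ = I₀ cos²(15° − 0°) = I₀ cos²(15°) = 0.933 I₀.
I₂ = I₁ cos²(69° − 15°) = 0.933 I₀ · cos²(54°) = 0.3223 I₀.
After rotation:
I₁ = I₀ cos²(15° − 0°) = I₀ cos²(15°) = 0.933 I₀.
Angle between axes 1 and 2: 82°. I₂ = 0.933 I₀ · cos²(82°) = 0.01807 I₀.
Ratio = 0.01807 / 0.3223 = 0.05606.

I_new/I_old ≈ 0.0561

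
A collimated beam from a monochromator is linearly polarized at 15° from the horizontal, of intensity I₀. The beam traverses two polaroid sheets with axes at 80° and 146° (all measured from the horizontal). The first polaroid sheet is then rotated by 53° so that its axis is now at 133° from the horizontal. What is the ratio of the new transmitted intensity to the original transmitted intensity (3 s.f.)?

Before rotation:
I₁ = I₀ cos²(80° − 15°) = I₀ cos²(65°) = 0.1786 I₀.
I₂ = I₁ cos²(146° − 80°) = 0.1786 I₀ · cos²(66°) = 0.02955 I₀.
After rotation:
I₁ = I₀ cos²(133° − 15°) = I₀ cos²(62°) = 0.2204 I₀.
I₂ = I₁ cos²(146° − 133°) = 0.2204 I₀ · cos²(13°) = 0.2093 I₀.
Ratio = 0.2093 / 0.02955 = 7.082.

I_new/I_old ≈ 7.08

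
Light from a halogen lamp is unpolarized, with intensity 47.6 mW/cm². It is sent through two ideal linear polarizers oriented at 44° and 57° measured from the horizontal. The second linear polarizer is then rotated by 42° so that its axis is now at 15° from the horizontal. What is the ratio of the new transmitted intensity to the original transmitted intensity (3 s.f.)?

I_new/I_old ≈ 0.806

Before rotation:
Unpolarized light through the first polarizer → I₁ = ½ I₀, now polarized at 44°.
I₂ = I₁ cos²(57° − 44°) = 0.5 I₀ · cos²(13°) = 0.4747 I₀.
After rotation:
Unpolarized light through the first polarizer → I₁ = ½ I₀, now polarized at 44°.
I₂ = I₁ cos²(15° − 44°) = 0.5 I₀ · cos²(29°) = 0.3825 I₀.
Ratio = 0.3825 / 0.4747 = 0.8057.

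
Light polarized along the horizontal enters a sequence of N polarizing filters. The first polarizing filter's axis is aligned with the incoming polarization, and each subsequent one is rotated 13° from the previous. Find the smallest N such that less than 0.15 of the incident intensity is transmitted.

First polarizer is aligned with the polarization: full transmission.
Each further stage multiplies by cos²(13°) = 0.9494.
After N polarizers: T = 0.9494^(N−1). Require T < 0.15 ⇒ N−1 > ln(0.15)/ln(0.9494) = 36.53, so N−1 ≥ 37 and N = 38.
Check: N=38 gives T = 0.1464 < 0.15; N=37 gives T = 0.1542.

N = 38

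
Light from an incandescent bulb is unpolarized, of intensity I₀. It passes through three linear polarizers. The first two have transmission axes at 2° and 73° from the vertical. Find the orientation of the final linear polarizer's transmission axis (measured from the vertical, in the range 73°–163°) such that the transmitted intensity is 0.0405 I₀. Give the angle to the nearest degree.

θ ≈ 102°

Unpolarized light through the first polarizer → I₁ = ½ I₀, now polarized at 2°.
I₂ = I₁ cos²(73° − 2°) = 0.5 I₀ · cos²(71°) = 0.053 I₀.
Need I₃/I₀ = 0.0405, so cos²(θ − 73°) = 0.0405 / 0.053 = 0.7642.
θ − 73° = arccos(√0.7642) = 29.1°, giving θ ≈ 73 + 29.1 = 102.1°.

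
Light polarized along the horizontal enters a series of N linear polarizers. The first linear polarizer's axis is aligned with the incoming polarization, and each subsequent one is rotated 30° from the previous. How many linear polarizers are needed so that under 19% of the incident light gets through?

First polarizer is aligned with the polarization: full transmission.
Each further stage multiplies by cos²(30°) = 0.75.
After N polarizers: T = 0.75^(N−1). Require T < 0.19 ⇒ N−1 > ln(0.19)/ln(0.75) = 5.77, so N−1 ≥ 6 and N = 7.
Check: N=7 gives T = 0.178 < 0.19; N=6 gives T = 0.2373.

N = 7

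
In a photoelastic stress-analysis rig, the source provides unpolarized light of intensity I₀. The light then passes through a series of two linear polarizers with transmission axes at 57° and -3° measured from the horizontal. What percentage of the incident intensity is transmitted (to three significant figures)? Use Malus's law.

Unpolarized light through the first polarizer → I₁ = ½ I₀, now polarized at 57°.
I₂ = I₁ cos²(-3° − 57°) = 0.5 I₀ · cos²(60°) = 0.125 I₀.
That is 12.5% of the incident intensity.

≈ 12.5%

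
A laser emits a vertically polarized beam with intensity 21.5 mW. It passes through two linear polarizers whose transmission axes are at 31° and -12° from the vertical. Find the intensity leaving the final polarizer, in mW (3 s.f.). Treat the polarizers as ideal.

I₁ = 21.5 mW · cos²(31°) = 15.8 mW.
I₂ = I₁ · cos²(43°) = 15.8 · 0.5349 = 8.449 mW.

I ≈ 8.45 mW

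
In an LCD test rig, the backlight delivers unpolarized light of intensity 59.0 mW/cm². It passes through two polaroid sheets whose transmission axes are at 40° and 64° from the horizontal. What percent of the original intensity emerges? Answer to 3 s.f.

Unpolarized light through the first polarizer → I₁ = 59.0 mW/cm²/2 = 29.5 mW/cm², polarized at 40°.
I₂ = I₁ · cos²(24°) = 29.5 · 0.8346 = 24.62 mW/cm².
That is 41.73% of the incident intensity.

≈ 41.7%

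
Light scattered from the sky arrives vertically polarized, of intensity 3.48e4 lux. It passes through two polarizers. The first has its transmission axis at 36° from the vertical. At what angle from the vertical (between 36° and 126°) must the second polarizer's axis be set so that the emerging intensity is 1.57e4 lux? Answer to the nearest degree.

θ ≈ 70°

By Malus's law, I₁ = I₀ cos²(36° − 0°) = I₀ cos²(36°) = 0.6545 I₀.
Target fraction: 1.57e4 / 3.48e4 lux = 0.4511 of I₀.
Need I₂/I₀ = 0.4511, so cos²(θ − 36°) = 0.4511 / 0.6545 = 0.6893.
θ − 36° = arccos(√0.6893) = 33.9°, giving θ ≈ 36 + 33.9 = 69.9°.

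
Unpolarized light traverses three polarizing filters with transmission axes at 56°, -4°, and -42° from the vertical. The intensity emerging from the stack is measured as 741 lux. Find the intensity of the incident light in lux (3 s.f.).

I₀ ≈ 9550 lux

Unpolarized light through the first polarizer → I₁ = ½ I₀, now polarized at 56°.
I₂ = I₁ cos²(-4° − 56°) = 0.5 I₀ · cos²(60°) = 0.125 I₀.
I₃ = I₂ cos²(-42° + 4°) = 0.125 I₀ · cos²(38°) = 0.07762 I₀.
So 741 lux = 0.07762 I₀, giving I₀ = 741/0.07762 = 9546 lux.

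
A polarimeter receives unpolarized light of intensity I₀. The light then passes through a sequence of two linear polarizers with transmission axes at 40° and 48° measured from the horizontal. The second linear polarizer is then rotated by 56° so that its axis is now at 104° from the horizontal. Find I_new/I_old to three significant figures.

Before rotation:
Unpolarized light through the first polarizer → I₁ = ½ I₀, now polarized at 40°.
I₂ = I₁ cos²(48° − 40°) = 0.5 I₀ · cos²(8°) = 0.4903 I₀.
After rotation:
Unpolarized light through the first polarizer → I₁ = ½ I₀, now polarized at 40°.
I₂ = I₁ cos²(104° − 40°) = 0.5 I₀ · cos²(64°) = 0.09608 I₀.
Ratio = 0.09608 / 0.4903 = 0.196.

I_new/I_old ≈ 0.196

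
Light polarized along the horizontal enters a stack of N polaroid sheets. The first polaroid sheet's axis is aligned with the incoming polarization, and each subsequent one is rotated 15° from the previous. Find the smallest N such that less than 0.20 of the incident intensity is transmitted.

N = 25

First polarizer is aligned with the polarization: full transmission.
Each further stage multiplies by cos²(15°) = 0.933.
After N polarizers: T = 0.933^(N−1). Require T < 0.20 ⇒ N−1 > ln(0.20)/ln(0.933) = 23.21, so N−1 ≥ 24 and N = 25.
Check: N=25 gives T = 0.1894 < 0.20; N=24 gives T = 0.203.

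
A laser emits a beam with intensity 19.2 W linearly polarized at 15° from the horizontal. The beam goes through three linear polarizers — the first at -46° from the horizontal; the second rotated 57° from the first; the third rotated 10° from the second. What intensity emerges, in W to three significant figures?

I ≈ 1.30 W

I₁ = 19.2 W · cos²(61°) = 4.513 W.
I₂ = I₁ · cos²(57°) = 4.513 · 0.2966 = 1.339 W.
I₃ = I₂ · cos²(10°) = 1.339 · 0.9698 = 1.298 W.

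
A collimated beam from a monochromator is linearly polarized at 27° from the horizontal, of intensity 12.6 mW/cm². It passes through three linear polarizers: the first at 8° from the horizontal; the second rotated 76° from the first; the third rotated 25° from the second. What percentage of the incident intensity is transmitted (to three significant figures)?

≈ 4.30%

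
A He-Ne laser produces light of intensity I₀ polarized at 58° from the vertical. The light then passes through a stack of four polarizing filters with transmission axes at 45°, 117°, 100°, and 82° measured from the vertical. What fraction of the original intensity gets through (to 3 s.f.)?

I₁ = I₀ cos²(45° − 58°) = I₀ cos²(13°) = 0.9494 I₀.
I₂ = I₁ cos²(117° − 45°) = 0.9494 I₀ · cos²(72°) = 0.09066 I₀.
I₃ = I₂ cos²(100° − 117°) = 0.09066 I₀ · cos²(17°) = 0.08291 I₀.
I₄ = I₃ cos²(82° − 100°) = 0.08291 I₀ · cos²(18°) = 0.07499 I₀.
Transmitted fraction = 0.07499.

≈ 0.0750 I₀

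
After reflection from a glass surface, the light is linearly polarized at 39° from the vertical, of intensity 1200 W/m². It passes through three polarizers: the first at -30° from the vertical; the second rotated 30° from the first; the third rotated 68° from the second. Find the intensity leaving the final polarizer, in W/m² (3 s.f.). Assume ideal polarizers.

I ≈ 16.2 W/m²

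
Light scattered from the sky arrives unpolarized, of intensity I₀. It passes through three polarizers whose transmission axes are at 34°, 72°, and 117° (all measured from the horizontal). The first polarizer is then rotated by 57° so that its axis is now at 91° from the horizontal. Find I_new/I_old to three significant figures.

I_new/I_old ≈ 1.44

Before rotation:
Unpolarized light through the first polarizer → I₁ = ½ I₀, now polarized at 34°.
I₂ = I₁ cos²(72° − 34°) = 0.5 I₀ · cos²(38°) = 0.3105 I₀.
I₃ = I₂ cos²(117° − 72°) = 0.3105 I₀ · cos²(45°) = 0.1552 I₀.
After rotation:
Unpolarized light through the first polarizer → I₁ = ½ I₀, now polarized at 91°.
I₂ = I₁ cos²(72° − 91°) = 0.5 I₀ · cos²(19°) = 0.447 I₀.
I₃ = I₂ cos²(117° − 72°) = 0.447 I₀ · cos²(45°) = 0.2235 I₀.
Ratio = 0.2235 / 0.1552 = 1.44.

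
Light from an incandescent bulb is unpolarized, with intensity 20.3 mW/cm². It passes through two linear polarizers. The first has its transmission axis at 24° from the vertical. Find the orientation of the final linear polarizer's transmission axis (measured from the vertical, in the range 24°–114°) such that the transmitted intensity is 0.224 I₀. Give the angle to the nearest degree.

Unpolarized light through the first polarizer → I₁ = ½ I₀, now polarized at 24°.
Need I₂/I₀ = 0.224, so cos²(θ − 24°) = 0.224 / 0.5 = 0.448.
θ − 24° = arccos(√0.448) = 48.0°, giving θ ≈ 24 + 48.0 = 72.0°.

θ ≈ 72°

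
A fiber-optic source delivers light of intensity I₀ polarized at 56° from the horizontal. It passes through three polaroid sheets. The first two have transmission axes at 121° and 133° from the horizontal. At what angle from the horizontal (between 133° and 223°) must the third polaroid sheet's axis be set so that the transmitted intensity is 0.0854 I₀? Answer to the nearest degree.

θ ≈ 178°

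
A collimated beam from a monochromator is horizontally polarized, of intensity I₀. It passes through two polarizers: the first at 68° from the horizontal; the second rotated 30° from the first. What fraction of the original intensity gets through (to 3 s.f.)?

≈ 0.105 I₀

I₁ = I₀ cos²(68° − 0°) = I₀ cos²(68°) = 0.1403 I₀.
I₂ = I₁ cos²(30°) = 0.1403 · 0.75 I₀ = 0.1052 I₀.
Transmitted fraction = 0.1052.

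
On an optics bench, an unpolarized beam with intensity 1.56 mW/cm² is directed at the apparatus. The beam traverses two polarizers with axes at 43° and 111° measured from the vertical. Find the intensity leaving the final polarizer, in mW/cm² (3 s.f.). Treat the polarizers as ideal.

Unpolarized light through the first polarizer → I₁ = 1.56 mW/cm²/2 = 0.78 mW/cm², polarized at 43°.
I₂ = I₁ · cos²(68°) = 0.78 · 0.1403 = 0.1095 mW/cm².

I ≈ 0.109 mW/cm²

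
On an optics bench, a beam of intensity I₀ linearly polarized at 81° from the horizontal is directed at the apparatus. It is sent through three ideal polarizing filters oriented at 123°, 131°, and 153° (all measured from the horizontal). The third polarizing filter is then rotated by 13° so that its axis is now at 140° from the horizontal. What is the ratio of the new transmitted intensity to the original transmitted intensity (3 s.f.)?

I_new/I_old ≈ 1.13

Before rotation:
I₁ = I₀ cos²(123° − 81°) = I₀ cos²(42°) = 0.5523 I₀.
I₂ = I₁ cos²(131° − 123°) = 0.5523 I₀ · cos²(8°) = 0.5416 I₀.
I₃ = I₂ cos²(153° − 131°) = 0.5416 I₀ · cos²(22°) = 0.4656 I₀.
After rotation:
I₁ = I₀ cos²(123° − 81°) = I₀ cos²(42°) = 0.5523 I₀.
I₂ = I₁ cos²(131° − 123°) = 0.5523 I₀ · cos²(8°) = 0.5416 I₀.
I₃ = I₂ cos²(140° − 131°) = 0.5416 I₀ · cos²(9°) = 0.5283 I₀.
Ratio = 0.5283 / 0.4656 = 1.135.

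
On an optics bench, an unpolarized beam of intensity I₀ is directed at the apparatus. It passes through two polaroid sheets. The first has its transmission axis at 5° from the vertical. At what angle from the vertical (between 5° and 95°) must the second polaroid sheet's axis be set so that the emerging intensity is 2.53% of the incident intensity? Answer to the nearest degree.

θ ≈ 82°

Unpolarized light through the first polarizer → I₁ = ½ I₀, now polarized at 5°.
Need I₂/I₀ = 0.0253, so cos²(θ − 5°) = 0.0253 / 0.5 = 0.0506.
θ − 5° = arccos(√0.0506) = 77.0°, giving θ ≈ 5 + 77.0 = 82.0°.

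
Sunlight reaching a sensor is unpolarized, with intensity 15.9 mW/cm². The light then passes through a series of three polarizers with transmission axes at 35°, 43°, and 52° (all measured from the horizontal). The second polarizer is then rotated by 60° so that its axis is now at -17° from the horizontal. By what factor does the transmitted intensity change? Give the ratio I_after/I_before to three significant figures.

I_new/I_old ≈ 0.0509

Before rotation:
Unpolarized light through the first polarizer → I₁ = ½ I₀, now polarized at 35°.
I₂ = I₁ cos²(43° − 35°) = 0.5 I₀ · cos²(8°) = 0.4903 I₀.
I₃ = I₂ cos²(52° − 43°) = 0.4903 I₀ · cos²(9°) = 0.4783 I₀.
After rotation:
Unpolarized light through the first polarizer → I₁ = ½ I₀, now polarized at 35°.
I₂ = I₁ cos²(-17° − 35°) = 0.5 I₀ · cos²(52°) = 0.1895 I₀.
I₃ = I₂ cos²(52° + 17°) = 0.1895 I₀ · cos²(69°) = 0.02434 I₀.
Ratio = 0.02434 / 0.4783 = 0.05089.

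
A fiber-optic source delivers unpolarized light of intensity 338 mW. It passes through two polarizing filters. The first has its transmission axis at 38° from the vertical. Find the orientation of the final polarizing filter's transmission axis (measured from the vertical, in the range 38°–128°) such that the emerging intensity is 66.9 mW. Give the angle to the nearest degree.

Unpolarized light through the first polarizer → I₁ = ½ I₀, now polarized at 38°.
Target fraction: 66.9 / 338 mW = 0.1979 of I₀.
Need I₂/I₀ = 0.1979, so cos²(θ − 38°) = 0.1979 / 0.5 = 0.3959.
θ − 38° = arccos(√0.3959) = 51.0°, giving θ ≈ 38 + 51.0 = 89.0°.

θ ≈ 89°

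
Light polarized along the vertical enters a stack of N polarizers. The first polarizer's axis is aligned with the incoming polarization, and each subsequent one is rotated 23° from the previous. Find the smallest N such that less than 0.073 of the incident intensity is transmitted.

First polarizer is aligned with the polarization: full transmission.
Each further stage multiplies by cos²(23°) = 0.8473.
After N polarizers: T = 0.8473^(N−1). Require T < 0.073 ⇒ N−1 > ln(0.073)/ln(0.8473) = 15.80, so N−1 ≥ 16 and N = 17.
Check: N=17 gives T = 0.0706 < 0.073; N=16 gives T = 0.08333.

N = 17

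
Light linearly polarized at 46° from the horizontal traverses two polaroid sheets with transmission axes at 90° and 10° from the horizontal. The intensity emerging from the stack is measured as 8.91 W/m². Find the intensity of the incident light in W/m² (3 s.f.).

I₀ ≈ 571 W/m²

I₁ = I₀ cos²(90° − 46°) = I₀ cos²(44°) = 0.5174 I₀.
I₂ = I₁ cos²(10° − 90°) = 0.5174 I₀ · cos²(80°) = 0.0156 I₀.
So 8.91 W/m² = 0.0156 I₀, giving I₀ = 8.91/0.0156 = 571 W/m².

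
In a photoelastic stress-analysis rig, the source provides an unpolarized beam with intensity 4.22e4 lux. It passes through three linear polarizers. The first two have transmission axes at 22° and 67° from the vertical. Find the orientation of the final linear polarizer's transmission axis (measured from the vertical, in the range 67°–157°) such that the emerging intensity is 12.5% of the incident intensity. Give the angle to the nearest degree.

Unpolarized light through the first polarizer → I₁ = ½ I₀, now polarized at 22°.
I₂ = I₁ cos²(67° − 22°) = 0.5 I₀ · cos²(45°) = 0.25 I₀.
Need I₃/I₀ = 0.125, so cos²(θ − 67°) = 0.125 / 0.25 = 0.5.
θ − 67° = arccos(√0.5) = 45.0°, giving θ ≈ 67 + 45.0 = 112.0°.

θ ≈ 112°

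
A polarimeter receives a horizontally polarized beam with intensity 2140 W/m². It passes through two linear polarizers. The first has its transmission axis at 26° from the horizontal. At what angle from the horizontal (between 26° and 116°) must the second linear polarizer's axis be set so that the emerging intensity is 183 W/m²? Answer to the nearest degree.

θ ≈ 97°

I₁ = I₀ cos²(26° − 0°) = I₀ cos²(26°) = 0.8078 I₀.
Target fraction: 183 / 2140 W/m² = 0.08551 of I₀.
Need I₂/I₀ = 0.08551, so cos²(θ − 26°) = 0.08551 / 0.8078 = 0.1059.
θ − 26° = arccos(√0.1059) = 71.0°, giving θ ≈ 26 + 71.0 = 97.0°.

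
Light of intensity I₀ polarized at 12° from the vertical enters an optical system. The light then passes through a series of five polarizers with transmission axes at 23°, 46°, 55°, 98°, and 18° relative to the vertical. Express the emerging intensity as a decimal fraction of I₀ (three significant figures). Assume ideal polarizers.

≈ 0.0128 I₀

By Malus's law, I₁ = I₀ cos²(23° − 12°) = I₀ cos²(11°) = 0.9636 I₀.
I₂ = I₁ cos²(46° − 23°) = 0.9636 I₀ · cos²(23°) = 0.8165 I₀.
I₃ = I₂ cos²(55° − 46°) = 0.8165 I₀ · cos²(9°) = 0.7965 I₀.
I₄ = I₃ cos²(98° − 55°) = 0.7965 I₀ · cos²(43°) = 0.426 I₀.
I₅ = I₄ cos²(18° − 98°) = 0.426 I₀ · cos²(80°) = 0.01285 I₀.
Transmitted fraction = 0.01285.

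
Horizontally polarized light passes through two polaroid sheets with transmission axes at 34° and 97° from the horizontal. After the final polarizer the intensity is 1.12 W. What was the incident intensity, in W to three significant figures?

By Malus's law, I₁ = I₀ cos²(34° − 0°) = I₀ cos²(34°) = 0.6873 I₀.
I₂ = I₁ cos²(97° − 34°) = 0.6873 I₀ · cos²(63°) = 0.1417 I₀.
So 1.12 W = 0.1417 I₀, giving I₀ = 1.12/0.1417 = 7.906 W.

I₀ ≈ 7.91 W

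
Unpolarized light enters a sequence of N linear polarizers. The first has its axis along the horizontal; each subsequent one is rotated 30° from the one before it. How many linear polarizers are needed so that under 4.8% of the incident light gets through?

First polarizer halves the unpolarized light: factor 1/2.
Each further stage multiplies by cos²(30°) = 0.75.
After N polarizers: T = 0.5·0.75^(N−1). Require T < 0.048 ⇒ N−1 > ln(0.048/0.5)/ln(0.75) = 8.15, so N−1 ≥ 9 and N = 10.
Check: N=10 gives T = 0.03754 < 0.048; N=9 gives T = 0.05006.

N = 10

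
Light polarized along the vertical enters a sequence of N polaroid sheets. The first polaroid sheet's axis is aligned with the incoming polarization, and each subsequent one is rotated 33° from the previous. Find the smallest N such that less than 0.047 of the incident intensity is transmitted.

First polarizer is aligned with the polarization: full transmission.
Each further stage multiplies by cos²(33°) = 0.7034.
After N polarizers: T = 0.7034^(N−1). Require T < 0.047 ⇒ N−1 > ln(0.047)/ln(0.7034) = 8.69, so N−1 ≥ 9 and N = 10.
Check: N=10 gives T = 0.04214 < 0.047; N=9 gives T = 0.0599.

N = 10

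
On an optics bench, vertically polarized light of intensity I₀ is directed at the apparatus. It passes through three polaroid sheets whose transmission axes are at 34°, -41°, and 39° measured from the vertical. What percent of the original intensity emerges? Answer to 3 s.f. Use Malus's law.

By Malus's law, I₁ = I₀ cos²(34° − 0°) = I₀ cos²(34°) = 0.6873 I₀.
I₂ = I₁ cos²(-41° − 34°) = 0.6873 I₀ · cos²(75°) = 0.04604 I₀.
I₃ = I₂ cos²(39° + 41°) = 0.04604 I₀ · cos²(80°) = 0.001388 I₀.
That is 0.1388% of the incident intensity.

≈ 0.139%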